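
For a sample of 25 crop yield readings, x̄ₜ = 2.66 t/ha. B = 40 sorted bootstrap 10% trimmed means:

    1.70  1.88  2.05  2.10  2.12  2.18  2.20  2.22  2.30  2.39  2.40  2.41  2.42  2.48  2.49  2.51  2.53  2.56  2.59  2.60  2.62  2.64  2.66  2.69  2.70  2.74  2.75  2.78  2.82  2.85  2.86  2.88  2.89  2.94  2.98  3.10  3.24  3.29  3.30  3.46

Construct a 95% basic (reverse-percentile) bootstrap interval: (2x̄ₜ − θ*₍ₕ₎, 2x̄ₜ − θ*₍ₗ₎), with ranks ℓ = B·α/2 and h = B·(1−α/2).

(2.02, 3.62)

Percentile endpoints at ranks 1 and 39: θ*₍1₎ = 1.70, θ*₍39₎ = 3.30.
Basic interval reflects these around x̄ₜ:
  lower = 2 × 2.66 − 3.30 = 2.02
  upper = 2 × 2.66 − 1.70 = 3.62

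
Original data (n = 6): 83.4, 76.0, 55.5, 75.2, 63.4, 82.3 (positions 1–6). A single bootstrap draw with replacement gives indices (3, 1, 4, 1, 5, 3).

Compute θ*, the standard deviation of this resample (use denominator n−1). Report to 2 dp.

θ* = 13.02

Resample values: 55.5, 83.4, 75.2, 83.4, 63.4, 55.5.
Mean = 69.4000; sum of squared deviations = 848.0600
s² = 848.0600 / 5 = 169.6120
s = √169.6120 = 13.02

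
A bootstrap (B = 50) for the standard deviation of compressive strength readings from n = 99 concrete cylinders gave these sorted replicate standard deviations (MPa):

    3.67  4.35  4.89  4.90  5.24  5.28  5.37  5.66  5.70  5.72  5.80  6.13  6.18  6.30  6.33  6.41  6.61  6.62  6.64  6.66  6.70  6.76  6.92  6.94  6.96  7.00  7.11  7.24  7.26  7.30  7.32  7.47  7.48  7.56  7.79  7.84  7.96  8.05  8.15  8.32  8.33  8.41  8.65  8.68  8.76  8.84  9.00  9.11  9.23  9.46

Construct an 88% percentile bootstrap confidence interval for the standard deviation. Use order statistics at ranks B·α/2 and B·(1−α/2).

(4.89, 9.00)

α = 0.12; lower rank = 50 × 0.060 = 3; upper rank = 50 × 0.940 = 47.
The 3rd smallest replicate is 4.89; the 47th is 9.00.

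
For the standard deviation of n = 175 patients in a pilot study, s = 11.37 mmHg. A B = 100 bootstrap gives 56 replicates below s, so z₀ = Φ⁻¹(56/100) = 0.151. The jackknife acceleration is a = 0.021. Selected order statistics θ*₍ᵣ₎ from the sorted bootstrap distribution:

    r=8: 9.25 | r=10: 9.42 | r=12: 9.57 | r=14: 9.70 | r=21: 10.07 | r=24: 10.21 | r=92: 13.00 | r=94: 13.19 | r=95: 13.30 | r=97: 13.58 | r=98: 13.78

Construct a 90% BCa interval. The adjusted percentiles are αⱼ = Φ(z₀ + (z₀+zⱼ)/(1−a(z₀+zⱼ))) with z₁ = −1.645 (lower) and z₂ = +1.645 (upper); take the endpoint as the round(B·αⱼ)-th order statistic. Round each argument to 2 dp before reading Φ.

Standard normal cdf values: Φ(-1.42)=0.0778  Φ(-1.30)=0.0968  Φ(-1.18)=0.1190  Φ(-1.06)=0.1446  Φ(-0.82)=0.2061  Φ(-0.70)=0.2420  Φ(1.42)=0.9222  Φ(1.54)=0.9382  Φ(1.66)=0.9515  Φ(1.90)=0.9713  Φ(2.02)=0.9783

Lower: z₀ + z₁ = 0.151 + (-1.645) = -1.494; 1 − a(z₀+z₁) = 1 − (0.021)(-1.494) = 1.0314; argument = 0.151 + (-1.494)/1.0314 = -1.2976 → -1.30.
α₁ = Φ(-1.30) = 0.0968; rank = round(100 × 0.0968) = 10; θ*₍10₎ = 9.42.
Upper: z₀ + z₂ = 1.796; 1 − a(z₀+z₂) = 0.9623; argument = 2.0174 → 2.02; α₂ = 0.9783; rank = 98; θ*₍98₎ = 13.78.

(9.42, 13.78)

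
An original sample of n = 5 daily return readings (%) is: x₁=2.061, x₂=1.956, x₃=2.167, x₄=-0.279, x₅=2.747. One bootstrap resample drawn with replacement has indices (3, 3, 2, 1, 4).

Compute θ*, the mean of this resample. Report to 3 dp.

Resample values: 2.167, 2.167, 1.956, 2.061, -0.279.
Mean = (2.167 + 2.167 + 1.956 + 2.061 + (-0.279)) / 5 = 8.0720 / 5 = 1.614

θ* = 1.614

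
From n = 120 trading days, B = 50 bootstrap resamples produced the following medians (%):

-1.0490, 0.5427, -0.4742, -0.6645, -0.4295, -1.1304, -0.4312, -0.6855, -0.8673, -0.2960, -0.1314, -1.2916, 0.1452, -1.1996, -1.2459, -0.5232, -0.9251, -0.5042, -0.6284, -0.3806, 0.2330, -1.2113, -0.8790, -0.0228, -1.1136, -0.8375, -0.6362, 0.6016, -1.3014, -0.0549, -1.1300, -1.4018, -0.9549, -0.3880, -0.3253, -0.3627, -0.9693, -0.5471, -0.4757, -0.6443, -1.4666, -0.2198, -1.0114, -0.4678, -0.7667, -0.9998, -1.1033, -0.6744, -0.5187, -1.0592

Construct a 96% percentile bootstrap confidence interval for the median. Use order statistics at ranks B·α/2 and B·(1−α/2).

Sorted replicates: -1.4666, -1.4018, -1.3014, -1.2916, -1.2459, -1.2113, -1.1996, -1.1304, -1.1300, -1.1136, -1.1033, -1.0592, -1.0490, -1.0114, -0.9998, -0.9693, -0.9549, -0.9251, -0.8790, -0.8673, -0.8375, -0.7667, -0.6855, -0.6744, -0.6645, -0.6443, -0.6362, -0.6284, -0.5471, -0.5232, -0.5187, -0.5042, -0.4757, -0.4742, -0.4678, -0.4312, -0.4295, -0.3880, -0.3806, -0.3627, -0.3253, -0.2960, -0.2198, -0.1314, -0.0549, -0.0228, 0.1452, 0.2330, 0.5427, 0.6016
α = 0.04; lower rank = 50 × 0.020 = 1; upper rank = 50 × 0.980 = 49.
The 1st smallest replicate is -1.4666; the 49th is 0.5427.

(-1.4666, 0.5427)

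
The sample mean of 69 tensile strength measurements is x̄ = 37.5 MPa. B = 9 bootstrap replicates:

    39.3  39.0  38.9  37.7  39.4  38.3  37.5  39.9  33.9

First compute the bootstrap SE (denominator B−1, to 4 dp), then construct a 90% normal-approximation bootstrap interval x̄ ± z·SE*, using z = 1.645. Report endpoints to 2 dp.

(34.54, 40.46)

Mean of replicates = 38.2111; sum of squared deviations = 25.9089; SE* = √(25.9089/8) = 1.7996
Margin = 1.645 × 1.7996 = 2.960
Interval: 37.5 ± 2.960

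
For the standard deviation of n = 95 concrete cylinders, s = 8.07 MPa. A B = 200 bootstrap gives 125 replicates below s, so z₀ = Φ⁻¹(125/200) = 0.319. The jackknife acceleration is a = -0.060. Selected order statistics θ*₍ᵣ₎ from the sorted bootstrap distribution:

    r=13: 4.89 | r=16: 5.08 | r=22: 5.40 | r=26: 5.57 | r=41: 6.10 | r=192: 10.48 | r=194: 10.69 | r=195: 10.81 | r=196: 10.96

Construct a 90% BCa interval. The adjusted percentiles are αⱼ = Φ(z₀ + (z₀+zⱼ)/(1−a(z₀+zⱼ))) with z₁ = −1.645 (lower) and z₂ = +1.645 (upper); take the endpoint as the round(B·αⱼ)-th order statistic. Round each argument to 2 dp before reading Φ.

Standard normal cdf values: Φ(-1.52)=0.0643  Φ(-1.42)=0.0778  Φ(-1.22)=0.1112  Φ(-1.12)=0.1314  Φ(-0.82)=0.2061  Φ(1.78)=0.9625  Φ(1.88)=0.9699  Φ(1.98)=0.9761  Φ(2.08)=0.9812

Lower: z₀ + z₁ = 0.319 + (-1.645) = -1.326; 1 − a(z₀+z₁) = 1 − (-0.060)(-1.326) = 0.9204; argument = 0.319 + (-1.326)/0.9204 = -1.1216 → -1.12.
α₁ = Φ(-1.12) = 0.1314; rank = round(200 × 0.1314) = 26; θ*₍26₎ = 5.57.
Upper: z₀ + z₂ = 1.964; 1 − a(z₀+z₂) = 1.1178; argument = 2.0760 → 2.08; α₂ = 0.9812; rank = 196; θ*₍196₎ = 10.96.

(5.57, 10.96)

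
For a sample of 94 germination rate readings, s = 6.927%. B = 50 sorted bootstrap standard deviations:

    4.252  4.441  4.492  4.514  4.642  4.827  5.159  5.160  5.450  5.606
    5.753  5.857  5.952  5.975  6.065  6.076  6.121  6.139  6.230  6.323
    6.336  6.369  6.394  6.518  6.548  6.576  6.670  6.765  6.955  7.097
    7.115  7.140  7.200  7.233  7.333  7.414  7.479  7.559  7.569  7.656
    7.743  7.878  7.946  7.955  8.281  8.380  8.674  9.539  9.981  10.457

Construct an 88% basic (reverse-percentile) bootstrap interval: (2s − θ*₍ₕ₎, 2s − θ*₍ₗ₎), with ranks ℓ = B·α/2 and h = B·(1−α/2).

(5.180, 9.362)

Percentile endpoints at ranks 3 and 47: θ*₍3₎ = 4.492, θ*₍47₎ = 8.674.
Basic interval reflects these around s:
  lower = 2 × 6.927 − 8.674 = 5.180
  upper = 2 × 6.927 − 4.492 = 9.362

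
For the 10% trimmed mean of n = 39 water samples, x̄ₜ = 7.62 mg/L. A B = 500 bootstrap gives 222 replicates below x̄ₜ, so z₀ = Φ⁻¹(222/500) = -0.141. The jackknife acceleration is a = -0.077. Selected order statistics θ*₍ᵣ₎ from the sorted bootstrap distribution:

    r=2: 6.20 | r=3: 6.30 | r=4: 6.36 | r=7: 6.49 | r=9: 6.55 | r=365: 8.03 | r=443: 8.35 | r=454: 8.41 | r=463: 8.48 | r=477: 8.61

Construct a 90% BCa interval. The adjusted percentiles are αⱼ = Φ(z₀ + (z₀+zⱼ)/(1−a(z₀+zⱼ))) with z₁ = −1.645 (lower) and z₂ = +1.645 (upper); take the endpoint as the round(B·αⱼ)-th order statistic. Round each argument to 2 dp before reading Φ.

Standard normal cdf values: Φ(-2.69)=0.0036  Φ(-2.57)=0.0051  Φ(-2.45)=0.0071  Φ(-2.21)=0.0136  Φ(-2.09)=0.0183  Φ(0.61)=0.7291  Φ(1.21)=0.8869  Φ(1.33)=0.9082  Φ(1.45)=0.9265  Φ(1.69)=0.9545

Lower: z₀ + z₁ = -0.141 + (-1.645) = -1.786; 1 − a(z₀+z₁) = 1 − (-0.077)(-1.786) = 0.8625; argument = -0.141 + (-1.786)/0.8625 = -2.2118 → -2.21.
α₁ = Φ(-2.21) = 0.0136; rank = round(500 × 0.0136) = 7; θ*₍7₎ = 6.49.
Upper: z₀ + z₂ = 1.504; 1 − a(z₀+z₂) = 1.1158; argument = 1.2069 → 1.21; α₂ = 0.8869; rank = 443; θ*₍443₎ = 8.35.

(6.49, 8.35)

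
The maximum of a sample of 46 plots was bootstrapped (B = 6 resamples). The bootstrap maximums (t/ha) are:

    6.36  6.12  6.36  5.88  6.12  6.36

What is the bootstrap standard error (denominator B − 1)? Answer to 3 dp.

SE* = 0.196

Bootstrap SE is the standard deviation of the 6 replicate maximums.
Mean of replicates: (6.36 + 6.12 + 6.36 + 5.88 + 6.12 + 6.36) / 6 = 37.2000 / 6 = 6.2000
Sum of squared deviations: (+0.1600)² + (−0.0800)² + (+0.1600)² + (−0.3200)² + (−0.0800)² + (+0.1600)² = 0.1920
Variance = 0.1920 / 5 = 0.0384
SE* = √0.0384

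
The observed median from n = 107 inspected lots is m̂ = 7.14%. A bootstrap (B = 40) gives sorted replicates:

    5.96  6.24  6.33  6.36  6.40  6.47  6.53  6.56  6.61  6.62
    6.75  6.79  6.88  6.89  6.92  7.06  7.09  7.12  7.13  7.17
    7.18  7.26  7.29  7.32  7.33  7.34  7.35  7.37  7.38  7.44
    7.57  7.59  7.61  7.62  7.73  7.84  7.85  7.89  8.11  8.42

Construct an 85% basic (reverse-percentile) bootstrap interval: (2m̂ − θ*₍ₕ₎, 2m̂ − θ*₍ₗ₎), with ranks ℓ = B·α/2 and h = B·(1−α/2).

Percentile endpoints at ranks 3 and 37: θ*₍3₎ = 6.33, θ*₍37₎ = 7.85.
Basic interval reflects these around m̂:
  lower = 2 × 7.14 − 7.85 = 6.43
  upper = 2 × 7.14 − 6.33 = 7.95

(6.43, 7.95)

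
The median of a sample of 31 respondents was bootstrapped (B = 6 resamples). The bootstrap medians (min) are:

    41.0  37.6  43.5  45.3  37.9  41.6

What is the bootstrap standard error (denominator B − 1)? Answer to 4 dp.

SE* = 3.0376

Bootstrap SE is the standard deviation of the 6 replicate medians.
Mean of replicates: (41.0 + 37.6 + 43.5 + 45.3 + 37.9 + 41.6) / 6 = 246.90000 / 6 = 41.15000
Sum of squared deviations: (−0.15000)² + (−3.55000)² + (+2.35000)² + (+4.15000)² + (−3.25000)² + (+0.45000)² = 46.13500
Variance = 46.13500 / 5 = 9.22700
SE* = √9.22700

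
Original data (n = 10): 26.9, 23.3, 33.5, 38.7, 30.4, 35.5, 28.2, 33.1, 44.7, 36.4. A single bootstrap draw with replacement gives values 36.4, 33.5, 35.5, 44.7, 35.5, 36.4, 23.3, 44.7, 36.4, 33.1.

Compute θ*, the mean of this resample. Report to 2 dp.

Mean = (36.4 + 33.5 + 35.5 + 44.7 + 35.5 + 36.4 + 23.3 + 44.7 + 36.4 + 33.1) / 10 = 359.50 / 10 = 35.95

θ* = 35.95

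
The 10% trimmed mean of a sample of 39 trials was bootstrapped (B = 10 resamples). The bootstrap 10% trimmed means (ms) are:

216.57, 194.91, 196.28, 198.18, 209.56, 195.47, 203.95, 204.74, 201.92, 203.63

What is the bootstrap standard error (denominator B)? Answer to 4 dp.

SE* = 6.4878

Bootstrap SE is the standard deviation of the 10 replicate 10% trimmed means.
Mean of replicates: (216.57 + 194.91 + 196.28 + 198.18 + 209.56 + 195.47 + 203.95 + 204.74 + 201.92 + 203.63) / 10 = 2025.21000 / 10 = 202.52100
Sum of squared deviations: (+14.04900)² + (−7.61100)² + (−6.24100)² + (−4.34100)² + (+7.03900)² + (−7.05100)² + (+1.42900)² + (+2.21900)² + (−0.60100)² + (+1.10900)² = 420.91729
Variance = 420.91729 / 10 = 42.09173
SE* = √42.09173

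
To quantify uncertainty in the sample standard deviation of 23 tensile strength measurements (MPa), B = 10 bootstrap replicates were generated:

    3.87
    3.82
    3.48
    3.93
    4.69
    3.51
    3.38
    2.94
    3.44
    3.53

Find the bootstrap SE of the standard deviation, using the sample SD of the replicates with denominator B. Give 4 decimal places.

SE* = 0.4382

Bootstrap SE is the standard deviation of the 10 replicate standard deviations.
Mean of replicates: (3.87 + 3.82 + 3.48 + 3.93 + 4.69 + 3.51 + 3.38 + 2.94 + 3.44 + 3.53) / 10 = 36.59000 / 10 = 3.65900
Sum of squared deviations: (+0.21100)² + (+0.16100)² + (−0.17900)² + (+0.27100)² + (+1.03100)² + (−0.14900)² + (−0.27900)² + (−0.71900)² + (−0.21900)² + (−0.12900)² = 1.92049
Variance = 1.92049 / 10 = 0.19205
SE* = √0.19205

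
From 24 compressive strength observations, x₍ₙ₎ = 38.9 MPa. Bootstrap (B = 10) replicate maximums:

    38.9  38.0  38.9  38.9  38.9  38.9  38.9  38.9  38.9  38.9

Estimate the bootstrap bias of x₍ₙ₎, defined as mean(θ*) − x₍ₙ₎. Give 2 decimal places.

mean(θ*) = (38.9 + 38.0 + 38.9 + 38.9 + 38.9 + 38.9 + 38.9 + 38.9 + 38.9 + 38.9) / 10 = 38.810
bias = 38.810 − 38.9

bias = −0.09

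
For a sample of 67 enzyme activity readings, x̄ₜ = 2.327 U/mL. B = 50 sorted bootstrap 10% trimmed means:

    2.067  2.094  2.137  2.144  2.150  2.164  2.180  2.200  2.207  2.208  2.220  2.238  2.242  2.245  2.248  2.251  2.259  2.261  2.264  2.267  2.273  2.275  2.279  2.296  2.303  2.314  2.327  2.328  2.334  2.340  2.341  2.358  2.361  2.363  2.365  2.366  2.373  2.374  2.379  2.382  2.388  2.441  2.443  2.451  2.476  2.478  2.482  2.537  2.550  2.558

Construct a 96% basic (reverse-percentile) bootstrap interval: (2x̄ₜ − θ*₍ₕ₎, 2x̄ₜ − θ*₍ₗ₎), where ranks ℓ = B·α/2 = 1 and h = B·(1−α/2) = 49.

Percentile endpoints at ranks 1 and 49: θ*₍1₎ = 2.067, θ*₍49₎ = 2.550.
Basic interval reflects these around x̄ₜ:
  lower = 2 × 2.327 − 2.550 = 2.104
  upper = 2 × 2.327 − 2.067 = 2.587

(2.104, 2.587)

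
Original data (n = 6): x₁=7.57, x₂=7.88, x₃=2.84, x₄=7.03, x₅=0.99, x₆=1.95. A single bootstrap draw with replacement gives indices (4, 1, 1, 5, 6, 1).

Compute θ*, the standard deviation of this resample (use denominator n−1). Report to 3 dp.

θ* = 3.102

Resample values: 7.03, 7.57, 7.57, 0.99, 1.95, 7.57.
Mean = 5.4467; sum of squared deviations = 48.1211
s² = 48.1211 / 5 = 9.6242
s = √9.6242 = 3.102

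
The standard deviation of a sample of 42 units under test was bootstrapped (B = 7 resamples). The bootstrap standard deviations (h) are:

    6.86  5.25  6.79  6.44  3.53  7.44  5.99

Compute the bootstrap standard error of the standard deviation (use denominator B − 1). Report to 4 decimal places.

Bootstrap SE is the standard deviation of the 7 replicate standard deviations.
Mean of replicates: (6.86 + 5.25 + 6.79 + 6.44 + 3.53 + 7.44 + 5.99) / 7 = 42.30000 / 7 = 6.04286
Sum of squared deviations: (+0.81714)² + (−0.79286)² + (+0.74714)² + (+0.39714)² + (−2.51286)² + (+1.39714)² + (−0.05286)² = 10.28154
Variance = 10.28154 / 6 = 1.71359
SE* = √1.71359

SE* = 1.3090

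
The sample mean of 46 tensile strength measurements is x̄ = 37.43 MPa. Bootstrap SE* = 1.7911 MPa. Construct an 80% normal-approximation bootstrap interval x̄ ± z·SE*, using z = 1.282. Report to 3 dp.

(35.134, 39.726)

Margin = 1.282 × 1.7911 = 2.2962
Interval: 37.43 ± 2.2962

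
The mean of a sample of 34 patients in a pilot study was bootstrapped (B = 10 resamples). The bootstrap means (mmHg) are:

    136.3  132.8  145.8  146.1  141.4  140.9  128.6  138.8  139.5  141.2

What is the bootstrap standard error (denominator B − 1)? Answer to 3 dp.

SE* = 5.425

Bootstrap SE is the standard deviation of the 10 replicate means.
Mean of replicates: (136.3 + 132.8 + 145.8 + 146.1 + 141.4 + 140.9 + 128.6 + 138.8 + 139.5 + 141.2) / 10 = 1391.4000 / 10 = 139.1400
Sum of squared deviations: (−2.8400)² + (−6.3400)² + (+6.6600)² + (+6.9600)² + (+2.2600)² + (+1.7600)² + (−10.5400)² + (−0.3400)² + (+0.3600)² + (+2.0600)² = 264.8440
Variance = 264.8440 / 9 = 29.4271
SE* = √29.4271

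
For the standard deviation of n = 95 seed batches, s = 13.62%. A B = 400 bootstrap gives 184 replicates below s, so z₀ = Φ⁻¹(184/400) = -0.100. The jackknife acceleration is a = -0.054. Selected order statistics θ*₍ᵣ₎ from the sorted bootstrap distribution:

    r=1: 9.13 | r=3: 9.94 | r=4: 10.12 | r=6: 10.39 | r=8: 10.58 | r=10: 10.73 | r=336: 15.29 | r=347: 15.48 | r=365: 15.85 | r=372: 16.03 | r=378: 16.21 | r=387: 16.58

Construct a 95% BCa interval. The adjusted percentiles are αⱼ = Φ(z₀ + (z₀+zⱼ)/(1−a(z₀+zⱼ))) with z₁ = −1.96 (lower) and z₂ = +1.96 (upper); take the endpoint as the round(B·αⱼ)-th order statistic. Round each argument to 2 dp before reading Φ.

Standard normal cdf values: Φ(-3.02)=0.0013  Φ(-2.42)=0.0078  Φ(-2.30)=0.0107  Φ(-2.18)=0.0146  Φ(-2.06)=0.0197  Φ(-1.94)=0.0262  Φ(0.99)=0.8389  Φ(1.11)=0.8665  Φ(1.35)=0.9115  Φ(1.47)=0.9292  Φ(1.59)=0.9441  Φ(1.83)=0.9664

Lower: z₀ + z₁ = -0.100 + (-1.960) = -2.060; 1 − a(z₀+z₁) = 1 − (-0.054)(-2.060) = 0.8888; argument = -0.100 + (-2.060)/0.8888 = -2.4178 → -2.42.
α₁ = Φ(-2.42) = 0.0078; rank = round(400 × 0.0078) = 3; θ*₍3₎ = 9.94.
Upper: z₀ + z₂ = 1.860; 1 − a(z₀+z₂) = 1.1004; argument = 1.5902 → 1.59; α₂ = 0.9441; rank = 378; θ*₍378₎ = 16.21.

(9.94, 16.21)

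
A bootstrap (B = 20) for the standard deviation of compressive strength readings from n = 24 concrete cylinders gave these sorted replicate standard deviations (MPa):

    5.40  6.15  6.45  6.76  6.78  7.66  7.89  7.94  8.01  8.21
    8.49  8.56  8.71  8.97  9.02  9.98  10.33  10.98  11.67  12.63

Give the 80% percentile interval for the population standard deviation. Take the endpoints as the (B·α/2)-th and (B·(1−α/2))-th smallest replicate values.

(6.15, 10.98)

α = 0.20; lower rank = 20 × 0.100 = 2; upper rank = 20 × 0.900 = 18.
The 2nd smallest replicate is 6.15; the 18th is 10.98.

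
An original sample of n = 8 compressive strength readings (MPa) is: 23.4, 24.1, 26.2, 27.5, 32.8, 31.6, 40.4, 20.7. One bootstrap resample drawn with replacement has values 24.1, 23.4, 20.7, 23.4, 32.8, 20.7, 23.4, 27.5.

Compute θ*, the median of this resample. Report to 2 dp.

Sorted: 20.7, 20.7, 23.4, 23.4, 23.4, 24.1, 27.5, 32.8
Median = average of the two middle values = 23.40

θ* = 23.40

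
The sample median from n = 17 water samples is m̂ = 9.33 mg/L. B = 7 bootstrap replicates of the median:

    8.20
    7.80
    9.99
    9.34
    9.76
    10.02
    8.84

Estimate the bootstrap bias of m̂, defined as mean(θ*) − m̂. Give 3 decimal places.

bias = −0.194

mean(θ*) = (8.20 + 7.80 + 9.99 + 9.34 + 9.76 + 10.02 + 8.84) / 7 = 9.1357
bias = 9.1357 − 9.33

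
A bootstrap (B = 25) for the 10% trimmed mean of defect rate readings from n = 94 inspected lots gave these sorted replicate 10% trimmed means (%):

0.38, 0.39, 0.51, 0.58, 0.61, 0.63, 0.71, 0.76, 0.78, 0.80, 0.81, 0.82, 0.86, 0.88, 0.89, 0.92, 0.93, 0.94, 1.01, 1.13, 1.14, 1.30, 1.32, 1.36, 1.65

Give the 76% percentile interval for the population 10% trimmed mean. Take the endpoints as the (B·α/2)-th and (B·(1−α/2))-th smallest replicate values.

α = 0.24; lower rank = 25 × 0.120 = 3; upper rank = 25 × 0.880 = 22.
The 3rd smallest replicate is 0.51; the 22nd is 1.30.

(0.51, 1.30)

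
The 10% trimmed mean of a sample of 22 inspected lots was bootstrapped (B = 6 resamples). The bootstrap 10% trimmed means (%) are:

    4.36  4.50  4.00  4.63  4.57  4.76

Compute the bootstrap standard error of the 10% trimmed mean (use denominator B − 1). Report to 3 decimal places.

Bootstrap SE is the standard deviation of the 6 replicate 10% trimmed means.
Mean of replicates: (4.36 + 4.50 + 4.00 + 4.63 + 4.57 + 4.76) / 6 = 26.8200 / 6 = 4.4700
Sum of squared deviations: (−0.1100)² + (+0.0300)² + (−0.4700)² + (+0.1600)² + (+0.1000)² + (+0.2900)² = 0.3536
Variance = 0.3536 / 5 = 0.0707
SE* = √0.0707

SE* = 0.266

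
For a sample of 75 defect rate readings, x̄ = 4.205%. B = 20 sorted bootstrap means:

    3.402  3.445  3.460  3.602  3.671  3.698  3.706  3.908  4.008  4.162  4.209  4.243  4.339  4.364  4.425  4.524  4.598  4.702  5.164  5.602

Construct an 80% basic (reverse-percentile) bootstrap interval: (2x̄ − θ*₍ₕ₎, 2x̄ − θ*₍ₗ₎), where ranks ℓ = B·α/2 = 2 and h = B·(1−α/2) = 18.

(3.708, 4.965)

Percentile endpoints at ranks 2 and 18: θ*₍2₎ = 3.445, θ*₍18₎ = 4.702.
Basic interval reflects these around x̄:
  lower = 2 × 4.205 − 4.702 = 3.708
  upper = 2 × 4.205 − 3.445 = 4.965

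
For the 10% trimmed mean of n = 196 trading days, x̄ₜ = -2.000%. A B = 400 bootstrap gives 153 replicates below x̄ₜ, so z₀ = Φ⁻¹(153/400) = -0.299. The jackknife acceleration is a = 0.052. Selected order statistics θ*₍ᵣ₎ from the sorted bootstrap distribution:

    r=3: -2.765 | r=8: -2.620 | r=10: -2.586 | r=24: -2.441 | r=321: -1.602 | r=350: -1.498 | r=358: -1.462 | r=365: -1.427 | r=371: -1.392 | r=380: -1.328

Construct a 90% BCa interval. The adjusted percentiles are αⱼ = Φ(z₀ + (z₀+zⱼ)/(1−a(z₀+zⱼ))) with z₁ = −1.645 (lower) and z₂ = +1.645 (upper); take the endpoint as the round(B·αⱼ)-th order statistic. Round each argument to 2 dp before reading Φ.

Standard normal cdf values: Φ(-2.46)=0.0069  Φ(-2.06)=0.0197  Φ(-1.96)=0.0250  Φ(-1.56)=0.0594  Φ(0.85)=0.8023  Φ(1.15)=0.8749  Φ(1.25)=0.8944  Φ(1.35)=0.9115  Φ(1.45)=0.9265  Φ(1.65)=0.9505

(-2.620, -1.498)

Lower: z₀ + z₁ = -0.299 + (-1.645) = -1.944; 1 − a(z₀+z₁) = 1 − (0.052)(-1.944) = 1.1011; argument = -0.299 + (-1.944)/1.1011 = -2.0645 → -2.06.
α₁ = Φ(-2.06) = 0.0197; rank = round(400 × 0.0197) = 8; θ*₍8₎ = -2.620.
Upper: z₀ + z₂ = 1.346; 1 − a(z₀+z₂) = 0.9300; argument = 1.1483 → 1.15; α₂ = 0.8749; rank = 350; θ*₍350₎ = -1.498.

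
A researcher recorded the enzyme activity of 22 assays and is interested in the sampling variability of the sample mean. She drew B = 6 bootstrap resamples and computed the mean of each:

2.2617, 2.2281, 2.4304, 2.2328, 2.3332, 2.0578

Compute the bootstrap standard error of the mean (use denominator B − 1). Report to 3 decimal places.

Bootstrap SE is the standard deviation of the 6 replicate means.
Mean of replicates: (2.2617 + 2.2281 + 2.4304 + 2.2328 + 2.3332 + 2.0578) / 6 = 13.54400 / 6 = 2.25733
Sum of squared deviations: (+0.00437)² + (−0.02923)² + (+0.17307)² + (−0.02453)² + (+0.07587)² + (−0.19953)² = 0.07700
Variance = 0.07700 / 5 = 0.01540
SE* = √0.01540

SE* = 0.124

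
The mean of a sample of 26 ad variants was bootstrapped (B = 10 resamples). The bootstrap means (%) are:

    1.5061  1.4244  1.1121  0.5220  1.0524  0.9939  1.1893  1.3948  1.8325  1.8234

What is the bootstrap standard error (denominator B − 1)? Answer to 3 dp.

Bootstrap SE is the standard deviation of the 10 replicate means.
Mean of replicates: (1.5061 + 1.4244 + 1.1121 + 0.5220 + 1.0524 + 0.9939 + 1.1893 + 1.3948 + 1.8325 + 1.8234) / 10 = 12.85090 / 10 = 1.28509
Sum of squared deviations: (+0.22101)² + (+0.13931)² + (−0.17299)² + (−0.76309)² + (−0.23269)² + (−0.29119)² + (−0.09579)² + (+0.10971)² + (+0.54741)² + (+0.53831)² = 1.43007
Variance = 1.43007 / 9 = 0.15890
SE* = √0.15890

SE* = 0.399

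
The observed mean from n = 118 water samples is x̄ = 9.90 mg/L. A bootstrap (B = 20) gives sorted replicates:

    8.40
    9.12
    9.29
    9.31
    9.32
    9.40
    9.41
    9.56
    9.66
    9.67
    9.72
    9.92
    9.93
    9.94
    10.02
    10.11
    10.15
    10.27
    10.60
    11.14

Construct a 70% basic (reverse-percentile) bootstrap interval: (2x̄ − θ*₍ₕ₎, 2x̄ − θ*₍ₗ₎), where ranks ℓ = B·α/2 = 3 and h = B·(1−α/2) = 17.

Percentile endpoints at ranks 3 and 17: θ*₍3₎ = 9.29, θ*₍17₎ = 10.15.
Basic interval reflects these around x̄:
  lower = 2 × 9.90 − 10.15 = 9.65
  upper = 2 × 9.90 − 9.29 = 10.51

(9.65, 10.51)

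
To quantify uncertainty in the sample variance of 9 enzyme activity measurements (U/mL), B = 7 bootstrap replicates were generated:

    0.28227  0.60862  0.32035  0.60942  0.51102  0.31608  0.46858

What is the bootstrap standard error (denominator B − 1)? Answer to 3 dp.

Bootstrap SE is the standard deviation of the 7 replicate variances.
Mean of replicates: (0.28227 + 0.60862 + 0.32035 + 0.60942 + 0.51102 + 0.31608 + 0.46858) / 7 = 3.116340 / 7 = 0.445191
Sum of squared deviations: (−0.162921)² + (+0.163429)² + (−0.124841)² + (+0.164229)² + (+0.065829)² + (−0.129111)² + (+0.023389)² = 0.117359
Variance = 0.117359 / 6 = 0.019560
SE* = √0.019560

SE* = 0.140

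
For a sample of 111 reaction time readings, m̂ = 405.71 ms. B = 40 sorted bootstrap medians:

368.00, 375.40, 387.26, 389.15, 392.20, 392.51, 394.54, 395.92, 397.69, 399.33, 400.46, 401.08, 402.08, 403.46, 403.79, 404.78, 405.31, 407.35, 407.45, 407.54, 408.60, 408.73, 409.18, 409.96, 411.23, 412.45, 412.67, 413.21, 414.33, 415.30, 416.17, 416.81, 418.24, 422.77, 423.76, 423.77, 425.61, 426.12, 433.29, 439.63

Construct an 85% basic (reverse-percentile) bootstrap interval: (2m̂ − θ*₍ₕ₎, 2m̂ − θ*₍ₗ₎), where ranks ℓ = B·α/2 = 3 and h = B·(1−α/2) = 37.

Percentile endpoints at ranks 3 and 37: θ*₍3₎ = 387.26, θ*₍37₎ = 425.61.
Basic interval reflects these around m̂:
  lower = 2 × 405.71 − 425.61 = 385.81
  upper = 2 × 405.71 − 387.26 = 424.16

(385.81, 424.16)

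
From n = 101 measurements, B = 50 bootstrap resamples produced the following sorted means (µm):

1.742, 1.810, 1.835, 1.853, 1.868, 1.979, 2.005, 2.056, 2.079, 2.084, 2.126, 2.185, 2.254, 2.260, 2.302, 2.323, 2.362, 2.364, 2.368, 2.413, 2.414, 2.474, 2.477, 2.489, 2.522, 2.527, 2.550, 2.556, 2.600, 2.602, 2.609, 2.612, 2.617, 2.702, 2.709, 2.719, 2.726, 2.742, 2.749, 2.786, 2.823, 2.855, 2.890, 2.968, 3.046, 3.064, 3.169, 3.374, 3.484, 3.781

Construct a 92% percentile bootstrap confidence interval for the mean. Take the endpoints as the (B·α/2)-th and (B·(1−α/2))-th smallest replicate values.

(1.810, 3.374)

α = 0.08; lower rank = 50 × 0.040 = 2; upper rank = 50 × 0.960 = 48.
The 2nd smallest replicate is 1.810; the 48th is 3.374.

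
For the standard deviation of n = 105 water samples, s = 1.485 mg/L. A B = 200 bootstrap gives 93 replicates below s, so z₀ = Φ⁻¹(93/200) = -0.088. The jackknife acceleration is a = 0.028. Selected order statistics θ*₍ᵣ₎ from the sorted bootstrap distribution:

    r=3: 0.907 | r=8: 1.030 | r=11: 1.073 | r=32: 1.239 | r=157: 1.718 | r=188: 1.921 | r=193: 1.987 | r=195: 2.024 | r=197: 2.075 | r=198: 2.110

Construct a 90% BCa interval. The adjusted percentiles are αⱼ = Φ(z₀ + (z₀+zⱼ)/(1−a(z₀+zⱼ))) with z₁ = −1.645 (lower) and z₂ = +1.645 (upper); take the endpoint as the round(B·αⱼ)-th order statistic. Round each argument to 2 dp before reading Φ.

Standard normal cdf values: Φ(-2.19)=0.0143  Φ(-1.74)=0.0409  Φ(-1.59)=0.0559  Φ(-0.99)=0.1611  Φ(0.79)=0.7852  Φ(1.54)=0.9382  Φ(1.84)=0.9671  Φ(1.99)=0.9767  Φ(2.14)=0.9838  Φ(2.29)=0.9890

Lower: z₀ + z₁ = -0.088 + (-1.645) = -1.733; 1 − a(z₀+z₁) = 1 − (0.028)(-1.733) = 1.0485; argument = -0.088 + (-1.733)/1.0485 = -1.7408 → -1.74.
α₁ = Φ(-1.74) = 0.0409; rank = round(200 × 0.0409) = 8; θ*₍8₎ = 1.030.
Upper: z₀ + z₂ = 1.557; 1 − a(z₀+z₂) = 0.9564; argument = 1.5400 → 1.54; α₂ = 0.9382; rank = 188; θ*₍188₎ = 1.921.

(1.030, 1.921)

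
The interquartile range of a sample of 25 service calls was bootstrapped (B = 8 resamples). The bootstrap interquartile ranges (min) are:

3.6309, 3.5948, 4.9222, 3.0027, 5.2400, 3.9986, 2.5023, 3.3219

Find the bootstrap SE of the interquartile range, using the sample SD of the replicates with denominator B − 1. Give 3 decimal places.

SE* = 0.925

Bootstrap SE is the standard deviation of the 8 replicate interquartile ranges.
Mean of replicates: (3.6309 + 3.5948 + 4.9222 + 3.0027 + 5.2400 + 3.9986 + 2.5023 + 3.3219) / 8 = 30.21340 / 8 = 3.77668
Sum of squared deviations: (−0.14577)² + (−0.18187)² + (+1.14553)² + (−0.77398)² + (+1.46333)² + (+0.22193)² + (−1.27438)² + (−0.45478)² = 5.98702
Variance = 5.98702 / 7 = 0.85529
SE* = √0.85529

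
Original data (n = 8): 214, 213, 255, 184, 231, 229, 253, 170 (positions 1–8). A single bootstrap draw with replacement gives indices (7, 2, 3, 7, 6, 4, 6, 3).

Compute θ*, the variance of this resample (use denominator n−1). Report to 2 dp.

Resample values: 253, 213, 255, 253, 229, 184, 229, 255.
Mean = 233.8750; sum of squared deviations = 4594.8750
s² = 4594.8750 / 7 = 656.4107

θ* = 656.41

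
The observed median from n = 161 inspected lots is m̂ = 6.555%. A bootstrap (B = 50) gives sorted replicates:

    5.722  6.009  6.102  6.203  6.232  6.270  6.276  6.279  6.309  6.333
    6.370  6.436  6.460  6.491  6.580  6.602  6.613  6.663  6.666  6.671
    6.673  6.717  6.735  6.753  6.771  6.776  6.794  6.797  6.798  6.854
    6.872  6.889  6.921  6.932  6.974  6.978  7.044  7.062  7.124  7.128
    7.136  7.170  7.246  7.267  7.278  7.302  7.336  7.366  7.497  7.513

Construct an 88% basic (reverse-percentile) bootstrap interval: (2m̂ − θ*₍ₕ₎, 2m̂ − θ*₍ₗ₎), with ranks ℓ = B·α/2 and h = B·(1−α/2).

(5.774, 7.008)

Percentile endpoints at ranks 3 and 47: θ*₍3₎ = 6.102, θ*₍47₎ = 7.336.
Basic interval reflects these around m̂:
  lower = 2 × 6.555 − 7.336 = 5.774
  upper = 2 × 6.555 − 6.102 = 7.008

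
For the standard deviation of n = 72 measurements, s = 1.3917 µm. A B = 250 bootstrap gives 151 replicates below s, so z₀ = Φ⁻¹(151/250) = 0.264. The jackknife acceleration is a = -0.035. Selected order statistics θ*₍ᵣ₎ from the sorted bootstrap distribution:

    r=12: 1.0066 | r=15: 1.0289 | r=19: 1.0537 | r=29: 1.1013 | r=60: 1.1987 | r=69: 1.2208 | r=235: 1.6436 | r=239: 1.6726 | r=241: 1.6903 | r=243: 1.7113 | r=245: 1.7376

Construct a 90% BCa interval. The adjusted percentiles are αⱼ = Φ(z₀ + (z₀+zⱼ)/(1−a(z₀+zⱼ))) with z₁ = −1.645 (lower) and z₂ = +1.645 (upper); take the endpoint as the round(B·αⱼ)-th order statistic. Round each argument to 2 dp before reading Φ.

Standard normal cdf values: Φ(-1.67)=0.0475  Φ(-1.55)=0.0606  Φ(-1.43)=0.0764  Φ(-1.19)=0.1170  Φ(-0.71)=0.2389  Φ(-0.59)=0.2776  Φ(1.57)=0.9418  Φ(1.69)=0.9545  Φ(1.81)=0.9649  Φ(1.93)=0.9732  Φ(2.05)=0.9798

Lower: z₀ + z₁ = 0.264 + (-1.645) = -1.381; 1 − a(z₀+z₁) = 1 − (-0.035)(-1.381) = 0.9517; argument = 0.264 + (-1.381)/0.9517 = -1.1871 → -1.19.
α₁ = Φ(-1.19) = 0.1170; rank = round(250 × 0.1170) = 29; θ*₍29₎ = 1.1013.
Upper: z₀ + z₂ = 1.909; 1 − a(z₀+z₂) = 1.0668; argument = 2.0534 → 2.05; α₂ = 0.9798; rank = 245; θ*₍245₎ = 1.7376.

(1.1013, 1.7376)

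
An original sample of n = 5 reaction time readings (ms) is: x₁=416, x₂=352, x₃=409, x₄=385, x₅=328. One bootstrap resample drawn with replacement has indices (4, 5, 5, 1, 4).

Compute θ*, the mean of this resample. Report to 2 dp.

θ* = 368.40

Resample values: 385, 328, 328, 416, 385.
Mean = (385 + 328 + 328 + 416 + 385) / 5 = 1842.0 / 5 = 368.40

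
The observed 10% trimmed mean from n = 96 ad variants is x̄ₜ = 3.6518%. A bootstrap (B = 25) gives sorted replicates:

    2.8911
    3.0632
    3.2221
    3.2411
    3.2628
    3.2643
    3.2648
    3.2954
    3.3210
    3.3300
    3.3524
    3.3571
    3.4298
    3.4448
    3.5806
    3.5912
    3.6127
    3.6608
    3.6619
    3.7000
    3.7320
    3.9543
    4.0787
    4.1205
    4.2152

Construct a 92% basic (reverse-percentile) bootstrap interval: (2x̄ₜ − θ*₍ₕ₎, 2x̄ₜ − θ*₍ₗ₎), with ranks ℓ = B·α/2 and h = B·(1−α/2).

(3.1831, 4.4125)

Percentile endpoints at ranks 1 and 24: θ*₍1₎ = 2.8911, θ*₍24₎ = 4.1205.
Basic interval reflects these around x̄ₜ:
  lower = 2 × 3.6518 − 4.1205 = 3.1831
  upper = 2 × 3.6518 − 2.8911 = 4.4125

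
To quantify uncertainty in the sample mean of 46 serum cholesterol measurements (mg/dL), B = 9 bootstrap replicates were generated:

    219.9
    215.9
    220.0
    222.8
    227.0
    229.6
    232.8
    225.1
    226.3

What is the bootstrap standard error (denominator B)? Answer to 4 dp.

Bootstrap SE is the standard deviation of the 9 replicate means.
Mean of replicates: (219.9 + 215.9 + 220.0 + 222.8 + 227.0 + 229.6 + 232.8 + 225.1 + 226.3) / 9 = 2019.40000 / 9 = 224.37778
Sum of squared deviations: (−4.47778)² + (−8.47778)² + (−4.37778)² + (−1.57778)² + (+2.62222)² + (+5.22222)² + (+8.42222)² + (+0.72222)² + (+1.92222)² = 222.87556
Variance = 222.87556 / 9 = 24.76395
SE* = √24.76395

SE* = 4.9763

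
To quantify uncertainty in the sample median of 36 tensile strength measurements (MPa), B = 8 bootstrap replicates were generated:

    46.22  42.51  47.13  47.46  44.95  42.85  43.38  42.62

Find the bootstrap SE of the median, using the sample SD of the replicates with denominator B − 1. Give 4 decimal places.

Bootstrap SE is the standard deviation of the 8 replicate medians.
Mean of replicates: (46.22 + 42.51 + 47.13 + 47.46 + 44.95 + 42.85 + 43.38 + 42.62) / 8 = 357.12000 / 8 = 44.64000
Sum of squared deviations: (+1.58000)² + (−2.13000)² + (+2.49000)² + (+2.82000)² + (+0.31000)² + (−1.79000)² + (−1.26000)² + (−2.02000)² = 30.15400
Variance = 30.15400 / 7 = 4.30771
SE* = √4.30771

SE* = 2.0755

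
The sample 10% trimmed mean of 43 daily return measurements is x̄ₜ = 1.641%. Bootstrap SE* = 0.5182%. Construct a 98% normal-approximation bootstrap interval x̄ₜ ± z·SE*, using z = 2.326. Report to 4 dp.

(0.4357, 2.8463)

Margin = 2.326 × 0.5182 = 1.20533
Interval: 1.641 ± 1.20533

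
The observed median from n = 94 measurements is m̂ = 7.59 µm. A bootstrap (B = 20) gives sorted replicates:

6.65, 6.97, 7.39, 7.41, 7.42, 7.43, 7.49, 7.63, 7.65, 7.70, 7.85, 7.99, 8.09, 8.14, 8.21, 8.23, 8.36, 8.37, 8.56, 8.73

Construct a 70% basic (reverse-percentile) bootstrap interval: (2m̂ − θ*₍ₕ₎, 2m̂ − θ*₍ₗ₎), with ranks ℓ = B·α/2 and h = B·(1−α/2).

(6.82, 7.79)

Percentile endpoints at ranks 3 and 17: θ*₍3₎ = 7.39, θ*₍17₎ = 8.36.
Basic interval reflects these around m̂:
  lower = 2 × 7.59 − 8.36 = 6.82
  upper = 2 × 7.59 − 7.39 = 7.79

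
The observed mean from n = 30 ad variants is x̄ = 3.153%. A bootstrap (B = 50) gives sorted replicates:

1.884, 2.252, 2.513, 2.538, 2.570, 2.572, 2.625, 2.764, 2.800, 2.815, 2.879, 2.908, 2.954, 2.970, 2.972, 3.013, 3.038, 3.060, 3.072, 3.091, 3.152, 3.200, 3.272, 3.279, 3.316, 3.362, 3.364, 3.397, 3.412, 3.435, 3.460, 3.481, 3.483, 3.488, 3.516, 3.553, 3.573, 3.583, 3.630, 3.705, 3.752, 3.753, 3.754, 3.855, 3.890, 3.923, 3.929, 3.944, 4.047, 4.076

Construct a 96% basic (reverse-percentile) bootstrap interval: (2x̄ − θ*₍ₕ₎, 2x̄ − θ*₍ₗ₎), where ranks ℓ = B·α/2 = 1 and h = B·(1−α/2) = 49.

Percentile endpoints at ranks 1 and 49: θ*₍1₎ = 1.884, θ*₍49₎ = 4.047.
Basic interval reflects these around x̄:
  lower = 2 × 3.153 − 4.047 = 2.259
  upper = 2 × 3.153 − 1.884 = 4.422

(2.259, 4.422)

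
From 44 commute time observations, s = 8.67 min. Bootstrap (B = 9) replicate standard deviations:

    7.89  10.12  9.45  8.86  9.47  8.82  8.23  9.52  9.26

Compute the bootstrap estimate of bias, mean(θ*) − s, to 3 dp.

bias = +0.399

mean(θ*) = (7.89 + 10.12 + 9.45 + 8.86 + 9.47 + 8.82 + 8.23 + 9.52 + 9.26) / 9 = 9.0689
bias = 9.0689 − 8.67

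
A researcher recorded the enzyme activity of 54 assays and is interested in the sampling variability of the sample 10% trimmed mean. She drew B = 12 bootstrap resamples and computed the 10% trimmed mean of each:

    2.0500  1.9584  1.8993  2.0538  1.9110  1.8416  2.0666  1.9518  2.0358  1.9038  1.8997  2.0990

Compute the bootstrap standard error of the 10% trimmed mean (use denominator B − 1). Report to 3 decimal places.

SE* = 0.084

Bootstrap SE is the standard deviation of the 12 replicate 10% trimmed means.
Mean of replicates: (2.0500 + 1.9584 + 1.8993 + 2.0538 + 1.9110 + 1.8416 + 2.0666 + 1.9518 + 2.0358 + 1.9038 + 1.8997 + 2.0990) / 12 = 23.67080 / 12 = 1.97257
Sum of squared deviations: (+0.07743)² + (−0.01417)² + (−0.07327)² + (+0.08123)² + (−0.06157)² + (−0.13097)² + (+0.09403)² + (−0.02077)² + (+0.06323)² + (−0.06877)² + (−0.07287)² + (+0.12643)² = 0.07840
Variance = 0.07840 / 11 = 0.00713
SE* = √0.00713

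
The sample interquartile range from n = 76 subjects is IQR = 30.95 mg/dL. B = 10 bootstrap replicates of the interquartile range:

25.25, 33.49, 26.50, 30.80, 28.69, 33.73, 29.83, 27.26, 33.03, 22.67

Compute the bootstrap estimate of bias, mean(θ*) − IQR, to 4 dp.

mean(θ*) = (25.25 + 33.49 + 26.50 + 30.80 + 28.69 + 33.73 + 29.83 + 27.26 + 33.03 + 22.67) / 10 = 29.12500
bias = 29.12500 − 30.95

bias = −1.8250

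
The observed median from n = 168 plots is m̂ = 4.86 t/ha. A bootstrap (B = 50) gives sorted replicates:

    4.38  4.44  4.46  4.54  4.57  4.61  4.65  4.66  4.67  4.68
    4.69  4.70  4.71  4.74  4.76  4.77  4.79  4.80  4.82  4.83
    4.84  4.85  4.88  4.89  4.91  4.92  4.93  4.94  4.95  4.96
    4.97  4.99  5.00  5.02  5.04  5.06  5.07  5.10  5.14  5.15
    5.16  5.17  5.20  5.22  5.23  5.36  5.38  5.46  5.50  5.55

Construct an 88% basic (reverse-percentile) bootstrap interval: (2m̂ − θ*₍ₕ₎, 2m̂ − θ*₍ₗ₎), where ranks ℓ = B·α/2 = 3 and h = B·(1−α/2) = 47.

Percentile endpoints at ranks 3 and 47: θ*₍3₎ = 4.46, θ*₍47₎ = 5.38.
Basic interval reflects these around m̂:
  lower = 2 × 4.86 − 5.38 = 4.34
  upper = 2 × 4.86 − 4.46 = 5.26

(4.34, 5.26)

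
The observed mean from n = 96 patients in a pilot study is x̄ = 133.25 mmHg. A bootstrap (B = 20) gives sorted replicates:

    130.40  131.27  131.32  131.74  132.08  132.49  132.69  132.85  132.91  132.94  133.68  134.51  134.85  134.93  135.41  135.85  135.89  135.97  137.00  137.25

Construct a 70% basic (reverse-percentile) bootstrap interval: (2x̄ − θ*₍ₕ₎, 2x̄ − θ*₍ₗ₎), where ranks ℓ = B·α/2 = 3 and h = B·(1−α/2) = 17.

Percentile endpoints at ranks 3 and 17: θ*₍3₎ = 131.32, θ*₍17₎ = 135.89.
Basic interval reflects these around x̄:
  lower = 2 × 133.25 − 135.89 = 130.61
  upper = 2 × 133.25 − 131.32 = 135.18

(130.61, 135.18)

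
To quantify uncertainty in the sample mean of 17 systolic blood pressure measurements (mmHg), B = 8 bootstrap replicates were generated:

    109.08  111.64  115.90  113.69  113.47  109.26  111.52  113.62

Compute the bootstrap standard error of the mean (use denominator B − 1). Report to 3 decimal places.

Bootstrap SE is the standard deviation of the 8 replicate means.
Mean of replicates: (109.08 + 111.64 + 115.90 + 113.69 + 113.47 + 109.26 + 111.52 + 113.62) / 8 = 898.1800 / 8 = 112.2725
Sum of squared deviations: (−3.1925)² + (−0.6325)² + (+3.6275)² + (+1.4175)² + (+1.1975)² + (−3.0125)² + (−0.7525)² + (+1.3475)² = 38.6514
Variance = 38.6514 / 7 = 5.5216
SE* = √5.5216

SE* = 2.350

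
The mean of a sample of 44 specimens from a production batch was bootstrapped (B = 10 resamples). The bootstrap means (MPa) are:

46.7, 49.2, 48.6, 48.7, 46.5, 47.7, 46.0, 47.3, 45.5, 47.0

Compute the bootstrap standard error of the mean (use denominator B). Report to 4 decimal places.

Bootstrap SE is the standard deviation of the 10 replicate means.
Mean of replicates: (46.7 + 49.2 + 48.6 + 48.7 + 46.5 + 47.7 + 46.0 + 47.3 + 45.5 + 47.0) / 10 = 473.20000 / 10 = 47.32000
Sum of squared deviations: (−0.62000)² + (+1.88000)² + (+1.28000)² + (+1.38000)² + (−0.82000)² + (+0.38000)² + (−1.32000)² + (−0.02000)² + (−1.82000)² + (−0.32000)² = 13.43600
Variance = 13.43600 / 10 = 1.34360
SE* = √1.34360

SE* = 1.1591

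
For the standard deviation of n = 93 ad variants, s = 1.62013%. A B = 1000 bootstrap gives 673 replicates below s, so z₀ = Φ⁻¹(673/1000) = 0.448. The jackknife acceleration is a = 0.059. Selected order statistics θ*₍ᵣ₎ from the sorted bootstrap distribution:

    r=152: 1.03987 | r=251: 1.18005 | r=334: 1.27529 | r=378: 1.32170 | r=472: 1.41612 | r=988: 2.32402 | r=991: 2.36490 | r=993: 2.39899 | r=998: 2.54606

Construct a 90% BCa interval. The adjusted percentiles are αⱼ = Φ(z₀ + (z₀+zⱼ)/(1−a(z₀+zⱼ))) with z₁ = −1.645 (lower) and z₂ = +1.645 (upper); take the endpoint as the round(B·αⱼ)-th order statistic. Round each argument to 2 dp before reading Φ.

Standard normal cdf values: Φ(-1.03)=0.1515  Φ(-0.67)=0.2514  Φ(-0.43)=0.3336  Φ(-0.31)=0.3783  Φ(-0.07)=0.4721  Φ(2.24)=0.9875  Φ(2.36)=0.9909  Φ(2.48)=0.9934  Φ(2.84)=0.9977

Lower: z₀ + z₁ = 0.448 + (-1.645) = -1.197; 1 − a(z₀+z₁) = 1 − (0.059)(-1.197) = 1.0706; argument = 0.448 + (-1.197)/1.0706 = -0.6700 → -0.67.
α₁ = Φ(-0.67) = 0.2514; rank = round(1000 × 0.2514) = 251; θ*₍251₎ = 1.18005.
Upper: z₀ + z₂ = 2.093; 1 − a(z₀+z₂) = 0.8765; argument = 2.8359 → 2.84; α₂ = 0.9977; rank = 998; θ*₍998₎ = 2.54606.

(1.18005, 2.54606)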